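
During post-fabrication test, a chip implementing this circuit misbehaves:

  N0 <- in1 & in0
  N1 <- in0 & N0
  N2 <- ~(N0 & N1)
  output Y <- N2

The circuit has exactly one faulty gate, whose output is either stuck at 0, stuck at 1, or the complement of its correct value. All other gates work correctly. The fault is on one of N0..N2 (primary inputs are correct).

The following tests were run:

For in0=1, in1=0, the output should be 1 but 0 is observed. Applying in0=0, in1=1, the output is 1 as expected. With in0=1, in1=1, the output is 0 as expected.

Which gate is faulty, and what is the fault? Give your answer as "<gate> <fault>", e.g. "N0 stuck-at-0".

N0 stuck-at-1

Fault-free values for test 1 (in0=1, in1=0): N0=0, N1=0, N2=1, giving Y=1. Observed 0.
Test 1: faults giving observed 0 are {N0 stuck-at-1, N0 inverted output, N2 stuck-at-0, N2 inverted output}.
Test 2 (in0=0, in1=1): fault-free N0=0, N1=0, N2=1 → 1; observed 1. Eliminates N2 stuck-at-0, N2 inverted output.
Test 3 (in0=1, in1=1): fault-free N0=1, N1=1, N2=0 → 0; observed 0. Eliminates N0 inverted output.
Only N0 stuck-at-1 is consistent with every test.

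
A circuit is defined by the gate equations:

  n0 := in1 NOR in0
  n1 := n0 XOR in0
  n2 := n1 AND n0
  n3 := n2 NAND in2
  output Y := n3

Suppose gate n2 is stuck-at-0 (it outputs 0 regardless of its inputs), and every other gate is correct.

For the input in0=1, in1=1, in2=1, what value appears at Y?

1

Propagate with n2 forced: n0=0, n1=1, n2=0 [stuck-at-0], n3=1.
So Y = 1. (Same as the fault-free value — the fault is masked on this input.)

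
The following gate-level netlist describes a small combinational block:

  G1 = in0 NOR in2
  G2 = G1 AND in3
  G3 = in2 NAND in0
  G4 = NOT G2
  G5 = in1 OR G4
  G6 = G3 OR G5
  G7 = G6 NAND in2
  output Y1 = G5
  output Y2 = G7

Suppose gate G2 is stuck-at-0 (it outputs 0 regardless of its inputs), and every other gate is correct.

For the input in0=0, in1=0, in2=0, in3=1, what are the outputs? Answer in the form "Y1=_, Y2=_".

Y1=1, Y2=1

Propagate with G2 forced: G1=1, G2=0 [stuck-at-0], G3=1, G4=1, G5=1, G6=1, G7=1.
So the outputs are Y1=1, Y2=1. (Without the fault they would be Y1=0, Y2=1.)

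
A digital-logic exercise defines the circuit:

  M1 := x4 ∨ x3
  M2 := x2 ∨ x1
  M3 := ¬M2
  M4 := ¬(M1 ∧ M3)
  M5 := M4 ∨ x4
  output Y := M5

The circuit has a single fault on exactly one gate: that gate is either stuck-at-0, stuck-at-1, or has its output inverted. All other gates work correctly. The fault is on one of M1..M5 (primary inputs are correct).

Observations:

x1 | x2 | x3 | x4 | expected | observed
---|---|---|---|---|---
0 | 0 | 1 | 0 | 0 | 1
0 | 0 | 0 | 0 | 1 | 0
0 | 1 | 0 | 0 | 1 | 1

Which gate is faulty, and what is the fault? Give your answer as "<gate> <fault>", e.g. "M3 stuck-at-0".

Fault-free values for test 1 (x1=0, x2=0, x3=1, x4=0): M1=1, M2=0, M3=1, M4=0, M5=0, giving Y=0. Observed 1.
Test 1: faults giving observed 1 are {M1 stuck-at-0, M1 inverted output, M2 stuck-at-1, M2 inverted output, M3 stuck-at-0, M3 inverted output, M4 stuck-at-1, M4 inverted output, M5 stuck-at-1, M5 inverted output}.
Test 2 (x1=0, x2=0, x3=0, x4=0): fault-free M1=0, M2=0, M3=1, M4=1, M5=1 → 1; observed 0. Eliminates M1 stuck-at-0, M2 stuck-at-1, M2 inverted output, M3 stuck-at-0, M3 inverted output, M4 stuck-at-1, M5 stuck-at-1.
Test 3 (x1=0, x2=1, x3=0, x4=0): fault-free M1=0, M2=1, M3=0, M4=1, M5=1 → 1; observed 1. Eliminates M4 inverted output, M5 inverted output.
Only M1 inverted output is consistent with every test.

M1 inverted output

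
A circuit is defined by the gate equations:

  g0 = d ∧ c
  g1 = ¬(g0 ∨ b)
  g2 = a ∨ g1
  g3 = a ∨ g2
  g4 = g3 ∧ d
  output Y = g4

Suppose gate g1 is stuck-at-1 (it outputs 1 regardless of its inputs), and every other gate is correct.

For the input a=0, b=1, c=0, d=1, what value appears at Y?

1

Propagate with g1 forced: g0=0, g1=1 [stuck-at-1], g2=1, g3=1, g4=1.
So Y = 1. (Without the fault it would be 0.)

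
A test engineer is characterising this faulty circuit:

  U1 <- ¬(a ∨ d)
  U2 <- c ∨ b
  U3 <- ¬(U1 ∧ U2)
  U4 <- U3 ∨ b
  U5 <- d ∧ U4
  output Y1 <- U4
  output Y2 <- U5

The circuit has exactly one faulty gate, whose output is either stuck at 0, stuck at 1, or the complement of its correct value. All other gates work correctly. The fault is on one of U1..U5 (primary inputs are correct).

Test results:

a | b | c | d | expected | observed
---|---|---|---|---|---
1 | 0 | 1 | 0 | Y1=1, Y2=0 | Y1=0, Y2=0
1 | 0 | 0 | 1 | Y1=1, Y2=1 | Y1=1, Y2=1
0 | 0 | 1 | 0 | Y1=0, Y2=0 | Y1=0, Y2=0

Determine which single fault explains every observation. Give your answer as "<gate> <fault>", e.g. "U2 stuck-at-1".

Fault-free values for test 1 (a=1, b=0, c=1, d=0): U1=0, U2=1, U3=1, U4=1, U5=0, giving Y1=1, Y2=0. Observed Y1=0, Y2=0.
Test 1: faults giving observed Y1=0, Y2=0 are {U1 stuck-at-1, U1 inverted output, U3 stuck-at-0, U3 inverted output, U4 stuck-at-0, U4 inverted output}.
Test 2 (a=1, b=0, c=0, d=1): fault-free U1=0, U2=0, U3=1, U4=1, U5=1 → Y1=1, Y2=1; observed Y1=1, Y2=1. Eliminates U3 stuck-at-0, U3 inverted output, U4 stuck-at-0, U4 inverted output.
Test 3 (a=0, b=0, c=1, d=0): fault-free U1=1, U2=1, U3=0, U4=0, U5=0 → Y1=0, Y2=0; observed Y1=0, Y2=0. Eliminates U1 inverted output.
Only U1 stuck-at-1 is consistent with every test.

U1 stuck-at-1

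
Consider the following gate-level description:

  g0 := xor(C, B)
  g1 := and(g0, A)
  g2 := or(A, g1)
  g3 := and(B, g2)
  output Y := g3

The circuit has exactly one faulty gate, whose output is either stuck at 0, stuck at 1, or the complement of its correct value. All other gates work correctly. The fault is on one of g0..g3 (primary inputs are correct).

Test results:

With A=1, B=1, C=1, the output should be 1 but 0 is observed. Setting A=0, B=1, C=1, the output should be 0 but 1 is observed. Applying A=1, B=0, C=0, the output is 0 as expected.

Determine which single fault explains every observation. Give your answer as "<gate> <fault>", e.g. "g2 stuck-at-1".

g2 inverted output

Fault-free values for test 1 (A=1, B=1, C=1): g0=0, g1=0, g2=1, g3=1, giving Y=1. Observed 0.
Test 1: faults giving observed 0 are {g2 stuck-at-0, g2 inverted output, g3 stuck-at-0, g3 inverted output}.
Test 2 (A=0, B=1, C=1): fault-free g0=0, g1=0, g2=0, g3=0 → 0; observed 1. Eliminates g2 stuck-at-0, g3 stuck-at-0.
Test 3 (A=1, B=0, C=0): fault-free g0=0, g1=0, g2=1, g3=0 → 0; observed 0. Eliminates g3 inverted output.
Only g2 inverted output is consistent with every test.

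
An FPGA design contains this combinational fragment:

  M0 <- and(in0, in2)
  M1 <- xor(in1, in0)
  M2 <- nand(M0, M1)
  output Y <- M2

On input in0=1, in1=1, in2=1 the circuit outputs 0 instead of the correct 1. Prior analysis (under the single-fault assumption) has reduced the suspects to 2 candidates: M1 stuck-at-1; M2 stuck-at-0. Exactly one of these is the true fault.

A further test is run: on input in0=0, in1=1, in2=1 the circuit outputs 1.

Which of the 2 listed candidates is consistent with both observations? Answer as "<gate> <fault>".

Evaluate each candidate on input in0=0, in1=1, in2=1:
  M1 stuck-at-1: M0=0, M1=1 [stuck-at-1], M2=1 → 1 — matches
  M2 stuck-at-0: M0=0, M1=1, M2=0 [stuck-at-0] → 0 — eliminated
Only M1 stuck-at-1 reproduces the observed 1.

M1 stuck-at-1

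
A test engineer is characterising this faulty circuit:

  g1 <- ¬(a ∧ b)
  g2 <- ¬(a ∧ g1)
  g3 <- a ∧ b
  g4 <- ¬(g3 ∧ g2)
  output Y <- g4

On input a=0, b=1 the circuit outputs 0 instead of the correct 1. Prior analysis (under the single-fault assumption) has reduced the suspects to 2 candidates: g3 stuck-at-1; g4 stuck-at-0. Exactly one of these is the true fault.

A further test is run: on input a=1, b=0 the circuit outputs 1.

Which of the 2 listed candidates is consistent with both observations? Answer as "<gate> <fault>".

Evaluate each candidate on input a=1, b=0:
  g3 stuck-at-1: g1=1, g2=0, g3=1 [stuck-at-1], g4=1 → 1 — matches
  g4 stuck-at-0: g1=1, g2=0, g3=0, g4=0 [stuck-at-0] → 0 — eliminated
Only g3 stuck-at-1 reproduces the observed 1.

g3 stuck-at-1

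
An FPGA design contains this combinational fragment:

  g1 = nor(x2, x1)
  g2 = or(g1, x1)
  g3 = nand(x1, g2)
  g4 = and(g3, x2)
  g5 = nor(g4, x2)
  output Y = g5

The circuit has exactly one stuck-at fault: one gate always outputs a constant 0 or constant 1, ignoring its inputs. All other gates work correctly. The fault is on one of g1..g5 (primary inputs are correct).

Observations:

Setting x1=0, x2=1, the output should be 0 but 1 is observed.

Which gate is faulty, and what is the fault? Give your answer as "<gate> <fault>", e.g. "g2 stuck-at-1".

g5 stuck-at-1

Fault-free values for test 1 (x1=0, x2=1): g1=0, g2=0, g3=1, g4=1, g5=0, giving Y=0. Observed 1.
Test 1: faults giving observed 1 are {g5 stuck-at-1}.
Only g5 stuck-at-1 is consistent with every test.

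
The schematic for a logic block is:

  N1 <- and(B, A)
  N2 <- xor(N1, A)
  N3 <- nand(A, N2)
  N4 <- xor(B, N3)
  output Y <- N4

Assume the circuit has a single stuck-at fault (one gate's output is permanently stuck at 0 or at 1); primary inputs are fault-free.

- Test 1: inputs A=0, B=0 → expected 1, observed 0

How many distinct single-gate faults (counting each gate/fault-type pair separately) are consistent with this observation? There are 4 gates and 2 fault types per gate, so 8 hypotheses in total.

2

Fault-free: N1=0, N2=0, N3=1, N4=1 → 1. Observed 0.
  N1 stuck-at-0: output 1 ✗
  N1 stuck-at-1: output 1 ✗
  N2 stuck-at-0: output 1 ✗
  N2 stuck-at-1: output 1 ✗
  N3 stuck-at-0: output 0 ✓
  N3 stuck-at-1: output 1 ✗
  N4 stuck-at-0: output 0 ✓
  N4 stuck-at-1: output 1 ✗
Consistent faults: {N3 stuck-at-0, N4 stuck-at-0} — 2 in all.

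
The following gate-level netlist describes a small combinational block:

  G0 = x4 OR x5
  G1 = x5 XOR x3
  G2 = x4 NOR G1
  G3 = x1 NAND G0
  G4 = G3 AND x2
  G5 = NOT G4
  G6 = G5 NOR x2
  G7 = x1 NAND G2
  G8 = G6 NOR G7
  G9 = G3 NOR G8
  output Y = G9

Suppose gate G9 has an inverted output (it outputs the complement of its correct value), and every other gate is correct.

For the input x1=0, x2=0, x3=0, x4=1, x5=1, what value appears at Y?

Propagate with G9 forced: G0=1, G1=1, G2=0, G3=1, G4=0, G5=1, G6=0, G7=1, G8=0, G9=1 [inverted output].
So Y = 1. (Without the fault it would be 0.)

1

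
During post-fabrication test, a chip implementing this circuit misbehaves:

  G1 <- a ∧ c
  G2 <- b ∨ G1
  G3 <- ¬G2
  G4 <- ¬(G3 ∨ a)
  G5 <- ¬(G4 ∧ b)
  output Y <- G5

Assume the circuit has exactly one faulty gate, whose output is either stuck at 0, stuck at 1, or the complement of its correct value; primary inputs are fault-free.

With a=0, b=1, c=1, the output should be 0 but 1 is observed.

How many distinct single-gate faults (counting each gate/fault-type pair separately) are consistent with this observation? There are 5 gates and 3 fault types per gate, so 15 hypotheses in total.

8

Fault-free: G1=0, G2=1, G3=0, G4=1, G5=0 → 0. Observed 1.
  G1: none of the 3 fault types match ✗
  G2: stuck-at-0, inverted output ✓; others ✗
  G3: stuck-at-1, inverted output ✓; others ✗
  G4: stuck-at-0, inverted output ✓; others ✗
  G5: stuck-at-1, inverted output ✓; others ✗
Consistent faults: {G2 stuck-at-0, G2 inverted output, G3 stuck-at-1, G3 inverted output, G4 stuck-at-0, G4 inverted output, G5 stuck-at-1, G5 inverted output} — 8 in all.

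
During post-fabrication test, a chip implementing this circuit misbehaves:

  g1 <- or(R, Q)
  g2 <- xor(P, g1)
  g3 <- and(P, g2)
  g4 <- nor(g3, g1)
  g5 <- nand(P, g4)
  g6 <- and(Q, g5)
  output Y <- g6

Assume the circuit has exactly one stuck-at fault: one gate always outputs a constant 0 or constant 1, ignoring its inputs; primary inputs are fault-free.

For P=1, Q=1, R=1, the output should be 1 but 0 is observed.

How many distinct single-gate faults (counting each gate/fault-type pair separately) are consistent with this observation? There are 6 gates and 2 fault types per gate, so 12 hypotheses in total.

Fault-free: g1=1, g2=0, g3=0, g4=0, g5=1, g6=1 → 1. Observed 0.
  g1 stuck-at-0: output 1 ✗
  g1 stuck-at-1: output 1 ✗
  g2 stuck-at-0: output 1 ✗
  g2 stuck-at-1: output 1 ✗
  g3 stuck-at-0: output 1 ✗
  g3 stuck-at-1: output 1 ✗
  g4 stuck-at-0: output 1 ✗
  g4 stuck-at-1: output 0 ✓
  g5 stuck-at-0: output 0 ✓
  g5 stuck-at-1: output 1 ✗
  g6 stuck-at-0: output 0 ✓
  g6 stuck-at-1: output 1 ✗
Consistent faults: {g4 stuck-at-1, g5 stuck-at-0, g6 stuck-at-0} — 3 in all.

3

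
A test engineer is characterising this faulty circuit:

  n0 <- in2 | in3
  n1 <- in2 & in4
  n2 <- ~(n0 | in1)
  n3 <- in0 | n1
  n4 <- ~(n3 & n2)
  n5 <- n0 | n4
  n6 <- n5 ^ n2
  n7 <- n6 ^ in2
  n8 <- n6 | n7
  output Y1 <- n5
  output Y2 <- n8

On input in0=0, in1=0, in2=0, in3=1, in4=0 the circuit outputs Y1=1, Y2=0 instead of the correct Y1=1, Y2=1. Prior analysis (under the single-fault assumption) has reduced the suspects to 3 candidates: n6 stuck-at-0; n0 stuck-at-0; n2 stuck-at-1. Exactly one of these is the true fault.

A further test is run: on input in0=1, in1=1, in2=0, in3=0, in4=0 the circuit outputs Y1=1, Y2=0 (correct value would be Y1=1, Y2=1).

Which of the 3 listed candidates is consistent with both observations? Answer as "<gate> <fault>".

Evaluate each candidate on input in0=1, in1=1, in2=0, in3=0, in4=0:
  n6 stuck-at-0: n0=0, n1=0, n2=0, n3=1, n4=1, n5=1, n6=0 [stuck-at-0], n7=0, n8=0 → Y1=1, Y2=0 — matches
  n0 stuck-at-0: n0=0 [stuck-at-0], n1=0, n2=0, n3=1, n4=1, n5=1, n6=1, n7=1, n8=1 → Y1=1, Y2=1 — eliminated
  n2 stuck-at-1: n0=0, n1=0, n2=1 [stuck-at-1], n3=1, n4=0, n5=0, n6=1, n7=1, n8=1 → Y1=0, Y2=1 — eliminated
Only n6 stuck-at-0 reproduces the observed Y1=1, Y2=0.

n6 stuck-at-0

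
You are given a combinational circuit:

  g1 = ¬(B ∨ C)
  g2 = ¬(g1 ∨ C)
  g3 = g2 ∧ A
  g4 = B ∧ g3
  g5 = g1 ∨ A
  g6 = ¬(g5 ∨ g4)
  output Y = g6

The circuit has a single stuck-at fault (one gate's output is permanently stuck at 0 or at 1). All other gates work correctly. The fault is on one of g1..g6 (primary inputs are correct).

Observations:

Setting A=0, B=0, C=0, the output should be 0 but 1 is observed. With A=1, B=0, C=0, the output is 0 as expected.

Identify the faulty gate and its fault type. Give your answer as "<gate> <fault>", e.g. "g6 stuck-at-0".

g1 stuck-at-0

Fault-free values for test 1 (A=0, B=0, C=0): g1=1, g2=0, g3=0, g4=0, g5=1, g6=0, giving Y=0. Observed 1.
Test 1: faults giving observed 1 are {g1 stuck-at-0, g5 stuck-at-0, g6 stuck-at-1}.
Test 2 (A=1, B=0, C=0): fault-free g1=1, g2=0, g3=0, g4=0, g5=1, g6=0 → 0; observed 0. Eliminates g5 stuck-at-0, g6 stuck-at-1.
Only g1 stuck-at-0 is consistent with every test.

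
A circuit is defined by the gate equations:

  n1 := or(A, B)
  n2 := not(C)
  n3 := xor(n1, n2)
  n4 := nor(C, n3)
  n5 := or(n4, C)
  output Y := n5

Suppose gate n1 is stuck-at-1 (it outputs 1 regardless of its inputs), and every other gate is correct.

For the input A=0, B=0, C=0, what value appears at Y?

Propagate with n1 forced: n1=1 [stuck-at-1], n2=1, n3=0, n4=1, n5=1.
So Y = 1. (Without the fault it would be 0.)

1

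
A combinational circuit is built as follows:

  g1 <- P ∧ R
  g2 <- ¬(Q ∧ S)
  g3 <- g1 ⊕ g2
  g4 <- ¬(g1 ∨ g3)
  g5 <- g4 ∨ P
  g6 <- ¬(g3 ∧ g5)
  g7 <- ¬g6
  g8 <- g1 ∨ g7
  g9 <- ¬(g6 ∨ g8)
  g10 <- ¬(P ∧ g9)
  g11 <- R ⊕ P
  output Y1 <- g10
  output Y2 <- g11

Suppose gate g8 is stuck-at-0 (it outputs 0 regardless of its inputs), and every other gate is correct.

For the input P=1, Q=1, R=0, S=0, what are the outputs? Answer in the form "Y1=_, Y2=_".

Propagate with g8 forced: g1=0, g2=1, g3=1, g4=0, g5=1, g6=0, g7=1, g8=0 [stuck-at-0], g9=1, g10=0, g11=1.
So the outputs are Y1=0, Y2=1. (Without the fault they would be Y1=1, Y2=1.)

Y1=0, Y2=1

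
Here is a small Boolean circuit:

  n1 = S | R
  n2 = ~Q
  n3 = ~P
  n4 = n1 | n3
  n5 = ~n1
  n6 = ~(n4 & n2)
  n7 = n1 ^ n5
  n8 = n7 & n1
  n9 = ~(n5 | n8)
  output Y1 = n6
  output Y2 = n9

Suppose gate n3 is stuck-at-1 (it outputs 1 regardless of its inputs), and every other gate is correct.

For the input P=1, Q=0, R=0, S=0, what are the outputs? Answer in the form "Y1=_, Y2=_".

Propagate with n3 forced: n1=0, n2=1, n3=1 [stuck-at-1], n4=1, n5=1, n6=0, n7=1, n8=0, n9=0.
So the outputs are Y1=0, Y2=0. (Without the fault they would be Y1=1, Y2=0.)

Y1=0, Y2=0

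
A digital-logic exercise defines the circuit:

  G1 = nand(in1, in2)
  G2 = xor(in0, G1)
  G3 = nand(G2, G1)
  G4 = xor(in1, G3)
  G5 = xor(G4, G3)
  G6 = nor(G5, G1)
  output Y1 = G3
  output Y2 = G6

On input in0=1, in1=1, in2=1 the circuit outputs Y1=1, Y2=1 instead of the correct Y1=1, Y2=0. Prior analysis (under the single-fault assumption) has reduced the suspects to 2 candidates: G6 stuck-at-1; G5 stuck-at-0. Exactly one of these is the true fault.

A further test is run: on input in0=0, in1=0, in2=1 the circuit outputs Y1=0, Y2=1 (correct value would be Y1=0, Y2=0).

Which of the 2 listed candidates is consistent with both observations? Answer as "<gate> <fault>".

G6 stuck-at-1

Evaluate each candidate on input in0=0, in1=0, in2=1:
  G6 stuck-at-1: G1=1, G2=1, G3=0, G4=0, G5=0, G6=1 [stuck-at-1] → Y1=0, Y2=1 — matches
  G5 stuck-at-0: G1=1, G2=1, G3=0, G4=0, G5=0 [stuck-at-0], G6=0 → Y1=0, Y2=0 — eliminated
Only G6 stuck-at-1 reproduces the observed Y1=0, Y2=1.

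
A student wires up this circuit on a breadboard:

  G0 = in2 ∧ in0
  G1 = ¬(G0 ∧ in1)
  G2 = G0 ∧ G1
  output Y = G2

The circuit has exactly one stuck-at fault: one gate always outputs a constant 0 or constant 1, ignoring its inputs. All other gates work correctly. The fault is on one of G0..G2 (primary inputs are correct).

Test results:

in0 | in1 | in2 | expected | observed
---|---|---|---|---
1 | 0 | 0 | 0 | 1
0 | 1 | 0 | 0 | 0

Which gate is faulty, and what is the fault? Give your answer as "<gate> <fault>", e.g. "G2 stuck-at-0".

G0 stuck-at-1

Fault-free values for test 1 (in0=1, in1=0, in2=0): G0=0, G1=1, G2=0, giving Y=0. Observed 1.
Test 1: faults giving observed 1 are {G0 stuck-at-1, G2 stuck-at-1}.
Test 2 (in0=0, in1=1, in2=0): fault-free G0=0, G1=1, G2=0 → 0; observed 0. Eliminates G2 stuck-at-1.
Only G0 stuck-at-1 is consistent with every test.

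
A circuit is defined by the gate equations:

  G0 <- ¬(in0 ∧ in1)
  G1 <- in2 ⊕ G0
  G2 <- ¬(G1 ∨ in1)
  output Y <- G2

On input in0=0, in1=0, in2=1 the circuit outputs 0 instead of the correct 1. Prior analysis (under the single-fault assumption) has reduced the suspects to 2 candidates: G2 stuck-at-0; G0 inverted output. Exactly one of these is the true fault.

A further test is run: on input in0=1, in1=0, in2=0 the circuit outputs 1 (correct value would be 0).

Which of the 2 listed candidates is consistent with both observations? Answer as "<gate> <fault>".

Evaluate each candidate on input in0=1, in1=0, in2=0:
  G2 stuck-at-0: G0=1, G1=1, G2=0 [stuck-at-0] → 0 — eliminated
  G0 inverted output: G0=0 [inverted output], G1=0, G2=1 → 1 — matches
Only G0 inverted output reproduces the observed 1.

G0 inverted output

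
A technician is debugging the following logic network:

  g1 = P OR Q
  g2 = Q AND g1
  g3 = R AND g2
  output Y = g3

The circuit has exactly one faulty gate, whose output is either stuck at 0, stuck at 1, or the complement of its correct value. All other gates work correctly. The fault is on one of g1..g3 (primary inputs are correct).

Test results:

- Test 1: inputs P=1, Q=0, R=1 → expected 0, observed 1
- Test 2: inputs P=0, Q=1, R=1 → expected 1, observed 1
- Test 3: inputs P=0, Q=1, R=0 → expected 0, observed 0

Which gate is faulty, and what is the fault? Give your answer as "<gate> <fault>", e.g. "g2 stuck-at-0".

Fault-free values for test 1 (P=1, Q=0, R=1): g1=1, g2=0, g3=0, giving Y=0. Observed 1.
Test 1: faults giving observed 1 are {g2 stuck-at-1, g2 inverted output, g3 stuck-at-1, g3 inverted output}.
Test 2 (P=0, Q=1, R=1): fault-free g1=1, g2=1, g3=1 → 1; observed 1. Eliminates g2 inverted output, g3 inverted output.
Test 3 (P=0, Q=1, R=0): fault-free g1=1, g2=1, g3=0 → 0; observed 0. Eliminates g3 stuck-at-1.
Only g2 stuck-at-1 is consistent with every test.

g2 stuck-at-1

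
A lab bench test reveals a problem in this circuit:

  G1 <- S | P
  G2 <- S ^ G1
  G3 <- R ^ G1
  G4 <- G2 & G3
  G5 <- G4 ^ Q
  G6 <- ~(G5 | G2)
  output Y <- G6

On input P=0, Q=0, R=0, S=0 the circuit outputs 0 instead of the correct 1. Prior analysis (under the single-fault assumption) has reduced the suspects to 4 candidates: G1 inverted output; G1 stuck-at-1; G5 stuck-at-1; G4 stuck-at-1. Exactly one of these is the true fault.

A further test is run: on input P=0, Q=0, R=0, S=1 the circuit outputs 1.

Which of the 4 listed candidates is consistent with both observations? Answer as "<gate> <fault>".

G1 stuck-at-1

Evaluate each candidate on input P=0, Q=0, R=0, S=1:
  G1 inverted output: G1=0 [inverted output], G2=1, G3=0, G4=0, G5=0, G6=0 → 0 — eliminated
  G1 stuck-at-1: G1=1 [stuck-at-1], G2=0, G3=1, G4=0, G5=0, G6=1 → 1 — matches
  G5 stuck-at-1: G1=1, G2=0, G3=1, G4=0, G5=1 [stuck-at-1], G6=0 → 0 — eliminated
  G4 stuck-at-1: G1=1, G2=0, G3=1, G4=1 [stuck-at-1], G5=1, G6=0 → 0 — eliminated
Only G1 stuck-at-1 reproduces the observed 1.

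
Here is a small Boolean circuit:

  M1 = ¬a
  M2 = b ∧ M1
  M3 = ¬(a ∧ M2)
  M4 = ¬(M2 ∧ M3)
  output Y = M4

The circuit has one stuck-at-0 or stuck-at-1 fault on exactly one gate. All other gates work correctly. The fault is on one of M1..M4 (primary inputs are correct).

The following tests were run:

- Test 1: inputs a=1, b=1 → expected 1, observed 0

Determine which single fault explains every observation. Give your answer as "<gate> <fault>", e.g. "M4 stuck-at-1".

M4 stuck-at-0

Fault-free values for test 1 (a=1, b=1): M1=0, M2=0, M3=1, M4=1, giving Y=1. Observed 0.
Test 1: faults giving observed 0 are {M4 stuck-at-0}.
Only M4 stuck-at-0 is consistent with every test.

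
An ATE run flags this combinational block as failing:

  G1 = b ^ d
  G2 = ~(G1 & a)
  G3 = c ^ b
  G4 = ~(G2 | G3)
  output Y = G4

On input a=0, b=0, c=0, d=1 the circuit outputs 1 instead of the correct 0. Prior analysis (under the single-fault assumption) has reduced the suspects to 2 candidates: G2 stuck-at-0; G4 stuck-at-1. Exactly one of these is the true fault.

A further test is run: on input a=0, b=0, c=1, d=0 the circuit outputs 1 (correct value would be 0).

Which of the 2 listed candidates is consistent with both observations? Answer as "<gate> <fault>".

G4 stuck-at-1

Evaluate each candidate on input a=0, b=0, c=1, d=0:
  G2 stuck-at-0: G1=0, G2=0 [stuck-at-0], G3=1, G4=0 → 0 — eliminated
  G4 stuck-at-1: G1=0, G2=1, G3=1, G4=1 [stuck-at-1] → 1 — matches
Only G4 stuck-at-1 reproduces the observed 1.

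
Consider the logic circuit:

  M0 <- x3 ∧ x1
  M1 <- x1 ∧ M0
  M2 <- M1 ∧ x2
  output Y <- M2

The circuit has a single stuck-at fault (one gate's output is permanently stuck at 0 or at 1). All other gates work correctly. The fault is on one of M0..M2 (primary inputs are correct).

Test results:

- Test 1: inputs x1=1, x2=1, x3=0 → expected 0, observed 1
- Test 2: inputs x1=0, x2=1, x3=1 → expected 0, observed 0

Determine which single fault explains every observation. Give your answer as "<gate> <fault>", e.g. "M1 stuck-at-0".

M0 stuck-at-1

Fault-free values for test 1 (x1=1, x2=1, x3=0): M0=0, M1=0, M2=0, giving Y=0. Observed 1.
Test 1: faults giving observed 1 are {M0 stuck-at-1, M1 stuck-at-1, M2 stuck-at-1}.
Test 2 (x1=0, x2=1, x3=1): fault-free M0=0, M1=0, M2=0 → 0; observed 0. Eliminates M1 stuck-at-1, M2 stuck-at-1.
Only M0 stuck-at-1 is consistent with every test.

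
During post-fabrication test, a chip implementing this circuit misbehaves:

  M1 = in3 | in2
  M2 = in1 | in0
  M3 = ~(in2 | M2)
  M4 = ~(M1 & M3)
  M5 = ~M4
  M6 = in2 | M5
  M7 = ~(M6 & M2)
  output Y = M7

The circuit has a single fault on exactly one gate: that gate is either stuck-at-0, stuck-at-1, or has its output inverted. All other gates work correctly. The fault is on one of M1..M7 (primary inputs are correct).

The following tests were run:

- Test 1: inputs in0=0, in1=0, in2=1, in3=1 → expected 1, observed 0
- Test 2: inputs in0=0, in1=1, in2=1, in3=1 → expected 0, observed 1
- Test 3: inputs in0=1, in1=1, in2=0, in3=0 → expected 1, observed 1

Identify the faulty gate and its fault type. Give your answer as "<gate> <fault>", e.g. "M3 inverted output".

M2 inverted output

Fault-free values for test 1 (in0=0, in1=0, in2=1, in3=1): M1=1, M2=0, M3=0, M4=1, M5=0, M6=1, M7=1, giving Y=1. Observed 0.
Test 1: faults giving observed 0 are {M2 stuck-at-1, M2 inverted output, M7 stuck-at-0, M7 inverted output}.
Test 2 (in0=0, in1=1, in2=1, in3=1): fault-free M1=1, M2=1, M3=0, M4=1, M5=0, M6=1, M7=0 → 0; observed 1. Eliminates M2 stuck-at-1, M7 stuck-at-0.
Test 3 (in0=1, in1=1, in2=0, in3=0): fault-free M1=0, M2=1, M3=0, M4=1, M5=0, M6=0, M7=1 → 1; observed 1. Eliminates M7 inverted output.
Only M2 inverted output is consistent with every test.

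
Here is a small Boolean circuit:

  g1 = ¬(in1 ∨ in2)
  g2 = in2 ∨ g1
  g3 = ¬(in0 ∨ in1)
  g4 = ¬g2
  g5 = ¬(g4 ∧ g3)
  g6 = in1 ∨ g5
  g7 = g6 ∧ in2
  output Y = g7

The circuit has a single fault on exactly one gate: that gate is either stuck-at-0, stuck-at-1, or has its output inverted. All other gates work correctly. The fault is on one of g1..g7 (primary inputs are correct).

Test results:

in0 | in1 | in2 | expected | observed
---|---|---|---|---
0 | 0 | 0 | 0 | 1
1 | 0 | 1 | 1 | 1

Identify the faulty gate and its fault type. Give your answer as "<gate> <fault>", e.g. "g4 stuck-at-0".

Fault-free values for test 1 (in0=0, in1=0, in2=0): g1=1, g2=1, g3=1, g4=0, g5=1, g6=1, g7=0, giving Y=0. Observed 1.
Test 1: faults giving observed 1 are {g7 stuck-at-1, g7 inverted output}.
Test 2 (in0=1, in1=0, in2=1): fault-free g1=0, g2=1, g3=0, g4=0, g5=1, g6=1, g7=1 → 1; observed 1. Eliminates g7 inverted output.
Only g7 stuck-at-1 is consistent with every test.

g7 stuck-at-1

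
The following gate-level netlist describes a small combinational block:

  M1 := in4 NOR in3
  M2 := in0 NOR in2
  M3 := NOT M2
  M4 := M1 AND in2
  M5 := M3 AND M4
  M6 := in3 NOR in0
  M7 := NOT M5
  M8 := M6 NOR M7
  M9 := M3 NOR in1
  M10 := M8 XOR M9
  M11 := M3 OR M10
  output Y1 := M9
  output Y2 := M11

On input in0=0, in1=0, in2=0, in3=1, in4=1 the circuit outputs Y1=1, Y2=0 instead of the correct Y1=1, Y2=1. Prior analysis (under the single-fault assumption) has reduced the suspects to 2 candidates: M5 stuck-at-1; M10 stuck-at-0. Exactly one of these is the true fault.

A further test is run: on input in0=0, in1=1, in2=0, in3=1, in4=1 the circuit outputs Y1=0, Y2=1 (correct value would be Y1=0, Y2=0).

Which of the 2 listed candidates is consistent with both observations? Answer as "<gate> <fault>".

Evaluate each candidate on input in0=0, in1=1, in2=0, in3=1, in4=1:
  M5 stuck-at-1: M1=0, M2=1, M3=0, M4=0, M5=1 [stuck-at-1], M6=0, M7=0, M8=1, M9=0, M10=1, M11=1 → Y1=0, Y2=1 — matches
  M10 stuck-at-0: M1=0, M2=1, M3=0, M4=0, M5=0, M6=0, M7=1, M8=0, M9=0, M10=0 [stuck-at-0], M11=0 → Y1=0, Y2=0 — eliminated
Only M5 stuck-at-1 reproduces the observed Y1=0, Y2=1.

M5 stuck-at-1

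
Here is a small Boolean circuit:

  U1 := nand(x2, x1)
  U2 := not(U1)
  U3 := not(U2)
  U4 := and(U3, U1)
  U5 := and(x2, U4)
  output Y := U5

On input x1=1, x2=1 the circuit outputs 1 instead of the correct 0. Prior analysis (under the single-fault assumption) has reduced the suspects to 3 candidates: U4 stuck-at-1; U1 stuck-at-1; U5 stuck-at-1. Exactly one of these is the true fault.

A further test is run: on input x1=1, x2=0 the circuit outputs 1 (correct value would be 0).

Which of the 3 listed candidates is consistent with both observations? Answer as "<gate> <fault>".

Evaluate each candidate on input x1=1, x2=0:
  U4 stuck-at-1: U1=1, U2=0, U3=1, U4=1 [stuck-at-1], U5=0 → 0 — eliminated
  U1 stuck-at-1: U1=1 [stuck-at-1], U2=0, U3=1, U4=1, U5=0 → 0 — eliminated
  U5 stuck-at-1: U1=1, U2=0, U3=1, U4=1, U5=1 [stuck-at-1] → 1 — matches
Only U5 stuck-at-1 reproduces the observed 1.

U5 stuck-at-1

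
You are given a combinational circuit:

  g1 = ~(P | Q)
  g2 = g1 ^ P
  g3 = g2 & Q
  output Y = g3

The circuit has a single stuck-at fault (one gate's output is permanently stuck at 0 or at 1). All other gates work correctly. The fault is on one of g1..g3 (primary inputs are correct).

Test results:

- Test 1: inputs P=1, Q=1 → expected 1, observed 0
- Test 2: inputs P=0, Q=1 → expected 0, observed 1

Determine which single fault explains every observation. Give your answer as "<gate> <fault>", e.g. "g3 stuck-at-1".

g1 stuck-at-1

Fault-free values for test 1 (P=1, Q=1): g1=0, g2=1, g3=1, giving Y=1. Observed 0.
Test 1: faults giving observed 0 are {g1 stuck-at-1, g2 stuck-at-0, g3 stuck-at-0}.
Test 2 (P=0, Q=1): fault-free g1=0, g2=0, g3=0 → 0; observed 1. Eliminates g2 stuck-at-0, g3 stuck-at-0.
Only g1 stuck-at-1 is consistent with every test.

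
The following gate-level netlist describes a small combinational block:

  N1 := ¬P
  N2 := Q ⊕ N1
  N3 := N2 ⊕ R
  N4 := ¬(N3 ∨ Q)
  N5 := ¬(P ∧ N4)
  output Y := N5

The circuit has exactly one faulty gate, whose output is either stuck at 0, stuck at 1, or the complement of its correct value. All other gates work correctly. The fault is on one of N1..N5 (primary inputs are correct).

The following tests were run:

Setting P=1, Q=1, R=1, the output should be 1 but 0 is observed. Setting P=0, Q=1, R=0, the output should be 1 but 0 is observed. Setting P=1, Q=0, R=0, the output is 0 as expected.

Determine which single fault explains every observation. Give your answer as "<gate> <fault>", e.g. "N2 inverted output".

N5 stuck-at-0

Fault-free values for test 1 (P=1, Q=1, R=1): N1=0, N2=1, N3=0, N4=0, N5=1, giving Y=1. Observed 0.
Test 1: faults giving observed 0 are {N4 stuck-at-1, N4 inverted output, N5 stuck-at-0, N5 inverted output}.
Test 2 (P=0, Q=1, R=0): fault-free N1=1, N2=0, N3=0, N4=0, N5=1 → 1; observed 0. Eliminates N4 stuck-at-1, N4 inverted output.
Test 3 (P=1, Q=0, R=0): fault-free N1=0, N2=0, N3=0, N4=1, N5=0 → 0; observed 0. Eliminates N5 inverted output.
Only N5 stuck-at-0 is consistent with every test.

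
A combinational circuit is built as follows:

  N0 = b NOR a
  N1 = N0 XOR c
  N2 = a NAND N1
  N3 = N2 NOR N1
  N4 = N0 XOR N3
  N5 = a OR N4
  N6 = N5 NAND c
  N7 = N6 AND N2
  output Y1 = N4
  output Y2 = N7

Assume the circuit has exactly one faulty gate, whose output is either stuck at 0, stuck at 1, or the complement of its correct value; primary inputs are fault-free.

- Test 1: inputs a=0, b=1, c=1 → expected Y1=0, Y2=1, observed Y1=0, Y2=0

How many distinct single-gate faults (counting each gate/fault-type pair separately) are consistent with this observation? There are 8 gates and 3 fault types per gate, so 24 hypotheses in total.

8

Fault-free: N0=0, N1=1, N2=1, N3=0, N4=0, N5=0, N6=1, N7=1 → Y1=0, Y2=1. Observed Y1=0, Y2=0.
  N0: none of the 3 fault types match ✗
  N1: none of the 3 fault types match ✗
  N2: stuck-at-0, inverted output ✓; others ✗
  N3: none of the 3 fault types match ✗
  N4: none of the 3 fault types match ✗
  N5: stuck-at-1, inverted output ✓; others ✗
  N6: stuck-at-0, inverted output ✓; others ✗
  N7: stuck-at-0, inverted output ✓; others ✗
Consistent faults: {N2 stuck-at-0, N2 inverted output, N5 stuck-at-1, N5 inverted output, N6 stuck-at-0, N6 inverted output, N7 stuck-at-0, N7 inverted output} — 8 in all.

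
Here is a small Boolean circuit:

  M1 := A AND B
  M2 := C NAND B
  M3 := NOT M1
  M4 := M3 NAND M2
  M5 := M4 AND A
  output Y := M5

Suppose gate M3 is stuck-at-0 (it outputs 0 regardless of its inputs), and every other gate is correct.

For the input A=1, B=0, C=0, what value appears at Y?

Propagate with M3 forced: M1=0, M2=1, M3=0 [stuck-at-0], M4=1, M5=1.
So Y = 1. (Without the fault it would be 0.)

1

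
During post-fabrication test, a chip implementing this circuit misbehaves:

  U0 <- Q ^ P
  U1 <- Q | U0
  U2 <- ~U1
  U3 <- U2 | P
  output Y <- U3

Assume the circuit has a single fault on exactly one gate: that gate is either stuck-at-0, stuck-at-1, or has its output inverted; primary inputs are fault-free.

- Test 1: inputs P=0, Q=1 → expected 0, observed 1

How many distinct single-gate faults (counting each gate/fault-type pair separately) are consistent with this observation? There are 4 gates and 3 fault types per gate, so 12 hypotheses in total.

Fault-free: U0=1, U1=1, U2=0, U3=0 → 0. Observed 1.
  U0 stuck-at-0: output 0 ✗
  U0 stuck-at-1: output 0 ✗
  U0 inverted output: output 0 ✗
  U1 stuck-at-0: output 1 ✓
  U1 stuck-at-1: output 0 ✗
  U1 inverted output: output 1 ✓
  U2 stuck-at-0: output 0 ✗
  U2 stuck-at-1: output 1 ✓
  U2 inverted output: output 1 ✓
  U3 stuck-at-0: output 0 ✗
  U3 stuck-at-1: output 1 ✓
  U3 inverted output: output 1 ✓
Consistent faults: {U1 stuck-at-0, U1 inverted output, U2 stuck-at-1, U2 inverted output, U3 stuck-at-1, U3 inverted output} — 6 in all.

6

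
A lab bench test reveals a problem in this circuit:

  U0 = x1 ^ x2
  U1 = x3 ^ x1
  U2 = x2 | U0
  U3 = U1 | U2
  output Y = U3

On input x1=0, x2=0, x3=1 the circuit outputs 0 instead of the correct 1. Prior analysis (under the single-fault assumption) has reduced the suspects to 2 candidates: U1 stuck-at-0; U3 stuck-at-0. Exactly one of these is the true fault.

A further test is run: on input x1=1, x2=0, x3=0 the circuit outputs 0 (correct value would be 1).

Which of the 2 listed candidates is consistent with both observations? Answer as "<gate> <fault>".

Evaluate each candidate on input x1=1, x2=0, x3=0:
  U1 stuck-at-0: U0=1, U1=0 [stuck-at-0], U2=1, U3=1 → 1 — eliminated
  U3 stuck-at-0: U0=1, U1=1, U2=1, U3=0 [stuck-at-0] → 0 — matches
Only U3 stuck-at-0 reproduces the observed 0.

U3 stuck-at-0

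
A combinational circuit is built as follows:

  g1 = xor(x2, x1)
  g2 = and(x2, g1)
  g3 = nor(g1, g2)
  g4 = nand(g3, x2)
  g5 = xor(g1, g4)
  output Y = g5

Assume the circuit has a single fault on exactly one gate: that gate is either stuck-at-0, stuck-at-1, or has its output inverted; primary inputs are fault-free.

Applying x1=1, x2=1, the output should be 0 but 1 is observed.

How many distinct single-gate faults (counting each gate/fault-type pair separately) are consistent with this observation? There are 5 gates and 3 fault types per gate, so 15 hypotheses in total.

8

Fault-free: g1=0, g2=0, g3=1, g4=0, g5=0 → 0. Observed 1.
  g1: none of the 3 fault types match ✗
  g2: stuck-at-1, inverted output ✓; others ✗
  g3: stuck-at-0, inverted output ✓; others ✗
  g4: stuck-at-1, inverted output ✓; others ✗
  g5: stuck-at-1, inverted output ✓; others ✗
Consistent faults: {g2 stuck-at-1, g2 inverted output, g3 stuck-at-0, g3 inverted output, g4 stuck-at-1, g4 inverted output, g5 stuck-at-1, g5 inverted output} — 8 in all.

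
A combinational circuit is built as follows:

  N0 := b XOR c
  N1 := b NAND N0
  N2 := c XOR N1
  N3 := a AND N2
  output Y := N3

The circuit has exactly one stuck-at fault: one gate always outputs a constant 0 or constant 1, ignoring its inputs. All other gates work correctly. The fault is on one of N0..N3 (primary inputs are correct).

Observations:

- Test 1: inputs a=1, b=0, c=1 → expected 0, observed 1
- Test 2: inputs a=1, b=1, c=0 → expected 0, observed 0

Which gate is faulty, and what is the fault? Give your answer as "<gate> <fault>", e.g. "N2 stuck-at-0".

N1 stuck-at-0

Fault-free values for test 1 (a=1, b=0, c=1): N0=1, N1=1, N2=0, N3=0, giving Y=0. Observed 1.
Test 1: faults giving observed 1 are {N1 stuck-at-0, N2 stuck-at-1, N3 stuck-at-1}.
Test 2 (a=1, b=1, c=0): fault-free N0=1, N1=0, N2=0, N3=0 → 0; observed 0. Eliminates N2 stuck-at-1, N3 stuck-at-1.
Only N1 stuck-at-0 is consistent with every test.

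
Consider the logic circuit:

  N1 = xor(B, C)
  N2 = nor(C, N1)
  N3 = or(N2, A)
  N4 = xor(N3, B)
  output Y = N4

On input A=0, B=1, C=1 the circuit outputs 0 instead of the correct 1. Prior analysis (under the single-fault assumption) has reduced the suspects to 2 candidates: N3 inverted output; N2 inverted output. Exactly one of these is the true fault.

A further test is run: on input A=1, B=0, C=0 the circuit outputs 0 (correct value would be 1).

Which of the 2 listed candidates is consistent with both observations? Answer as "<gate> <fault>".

N3 inverted output

Evaluate each candidate on input A=1, B=0, C=0:
  N3 inverted output: N1=0, N2=1, N3=0 [inverted output], N4=0 → 0 — matches
  N2 inverted output: N1=0, N2=0 [inverted output], N3=1, N4=1 → 1 — eliminated
Only N3 inverted output reproduces the observed 0.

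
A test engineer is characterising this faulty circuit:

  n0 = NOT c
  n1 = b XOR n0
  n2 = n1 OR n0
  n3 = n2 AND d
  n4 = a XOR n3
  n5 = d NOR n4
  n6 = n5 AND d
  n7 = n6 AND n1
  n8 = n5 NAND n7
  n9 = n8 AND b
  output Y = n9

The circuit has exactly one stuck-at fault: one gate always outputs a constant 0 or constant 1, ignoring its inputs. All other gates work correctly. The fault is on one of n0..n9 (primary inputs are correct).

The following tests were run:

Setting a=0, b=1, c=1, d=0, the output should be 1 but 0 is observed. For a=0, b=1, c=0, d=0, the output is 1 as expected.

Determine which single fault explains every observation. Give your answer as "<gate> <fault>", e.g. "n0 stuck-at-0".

Fault-free values for test 1 (a=0, b=1, c=1, d=0): n0=0, n1=1, n2=1, n3=0, n4=0, n5=1, n6=0, n7=0, n8=1, n9=1, giving Y=1. Observed 0.
Test 1: faults giving observed 0 are {n6 stuck-at-1, n7 stuck-at-1, n8 stuck-at-0, n9 stuck-at-0}.
Test 2 (a=0, b=1, c=0, d=0): fault-free n0=1, n1=0, n2=1, n3=0, n4=0, n5=1, n6=0, n7=0, n8=1, n9=1 → 1; observed 1. Eliminates n7 stuck-at-1, n8 stuck-at-0, n9 stuck-at-0.
Only n6 stuck-at-1 is consistent with every test.

n6 stuck-at-1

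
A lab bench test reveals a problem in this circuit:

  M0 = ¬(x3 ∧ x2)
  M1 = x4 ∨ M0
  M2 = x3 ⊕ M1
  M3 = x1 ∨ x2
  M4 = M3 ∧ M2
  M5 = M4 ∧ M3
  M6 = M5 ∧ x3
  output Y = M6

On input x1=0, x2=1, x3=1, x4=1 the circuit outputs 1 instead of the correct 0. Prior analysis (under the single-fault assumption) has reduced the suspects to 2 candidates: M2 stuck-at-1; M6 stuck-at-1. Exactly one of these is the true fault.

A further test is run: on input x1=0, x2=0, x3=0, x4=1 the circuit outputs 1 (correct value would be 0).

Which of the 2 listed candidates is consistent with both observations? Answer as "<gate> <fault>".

Evaluate each candidate on input x1=0, x2=0, x3=0, x4=1:
  M2 stuck-at-1: M0=1, M1=1, M2=1 [stuck-at-1], M3=0, M4=0, M5=0, M6=0 → 0 — eliminated
  M6 stuck-at-1: M0=1, M1=1, M2=1, M3=0, M4=0, M5=0, M6=1 [stuck-at-1] → 1 — matches
Only M6 stuck-at-1 reproduces the observed 1.

M6 stuck-at-1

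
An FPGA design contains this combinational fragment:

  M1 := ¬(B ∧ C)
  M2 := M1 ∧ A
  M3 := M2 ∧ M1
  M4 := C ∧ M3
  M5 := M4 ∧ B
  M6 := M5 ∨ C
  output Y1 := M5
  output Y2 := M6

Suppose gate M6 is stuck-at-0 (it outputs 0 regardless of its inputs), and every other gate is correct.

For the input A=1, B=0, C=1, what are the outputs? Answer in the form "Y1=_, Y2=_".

Y1=0, Y2=0

Propagate with M6 forced: M1=1, M2=1, M3=1, M4=1, M5=0, M6=0 [stuck-at-0].
So the outputs are Y1=0, Y2=0. (Without the fault they would be Y1=0, Y2=1.)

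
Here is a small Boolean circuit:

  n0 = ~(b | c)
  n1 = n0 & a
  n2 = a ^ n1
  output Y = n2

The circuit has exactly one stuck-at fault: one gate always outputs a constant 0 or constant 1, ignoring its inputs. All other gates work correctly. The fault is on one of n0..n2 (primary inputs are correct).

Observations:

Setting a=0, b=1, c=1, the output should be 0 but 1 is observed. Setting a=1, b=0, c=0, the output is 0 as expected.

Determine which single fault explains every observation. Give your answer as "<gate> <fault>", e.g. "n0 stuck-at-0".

n1 stuck-at-1

Fault-free values for test 1 (a=0, b=1, c=1): n0=0, n1=0, n2=0, giving Y=0. Observed 1.
Test 1: faults giving observed 1 are {n1 stuck-at-1, n2 stuck-at-1}.
Test 2 (a=1, b=0, c=0): fault-free n0=1, n1=1, n2=0 → 0; observed 0. Eliminates n2 stuck-at-1.
Only n1 stuck-at-1 is consistent with every test.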